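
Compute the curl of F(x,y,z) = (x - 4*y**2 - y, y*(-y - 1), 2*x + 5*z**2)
(0, -2, 8*y + 1)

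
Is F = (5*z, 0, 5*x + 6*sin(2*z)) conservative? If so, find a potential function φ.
Yes, F is conservative. φ = 5*x*z - 3*cos(2*z)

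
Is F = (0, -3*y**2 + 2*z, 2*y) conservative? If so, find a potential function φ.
Yes, F is conservative. φ = y*(-y**2 + 2*z)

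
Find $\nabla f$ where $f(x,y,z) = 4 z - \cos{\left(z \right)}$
(0, 0, sin(z) + 4)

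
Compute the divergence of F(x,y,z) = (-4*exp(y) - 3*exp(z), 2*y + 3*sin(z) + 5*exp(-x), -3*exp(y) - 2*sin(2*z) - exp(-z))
-4*cos(2*z) + 2 + exp(-z)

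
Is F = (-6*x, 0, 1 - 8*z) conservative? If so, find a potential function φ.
Yes, F is conservative. φ = -3*x**2 - 4*z**2 + z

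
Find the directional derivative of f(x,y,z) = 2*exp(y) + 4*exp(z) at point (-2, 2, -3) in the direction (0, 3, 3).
sqrt(2)*(2 + exp(5))*exp(-3)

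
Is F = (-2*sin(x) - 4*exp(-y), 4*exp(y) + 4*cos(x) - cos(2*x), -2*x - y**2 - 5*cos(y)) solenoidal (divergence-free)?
No, ∇·F = 4*exp(y) - 2*cos(x)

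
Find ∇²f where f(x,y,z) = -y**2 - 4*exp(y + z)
-8*exp(y + z) - 2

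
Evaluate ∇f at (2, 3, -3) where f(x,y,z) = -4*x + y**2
(-4, 6, 0)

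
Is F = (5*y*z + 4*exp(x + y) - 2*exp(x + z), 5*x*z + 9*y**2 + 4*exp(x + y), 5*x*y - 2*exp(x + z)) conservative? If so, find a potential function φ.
Yes, F is conservative. φ = 5*x*y*z + 3*y**3 + 4*exp(x + y) - 2*exp(x + z)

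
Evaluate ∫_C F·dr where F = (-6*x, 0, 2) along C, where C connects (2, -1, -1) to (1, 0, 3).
17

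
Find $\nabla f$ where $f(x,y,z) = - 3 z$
(0, 0, -3)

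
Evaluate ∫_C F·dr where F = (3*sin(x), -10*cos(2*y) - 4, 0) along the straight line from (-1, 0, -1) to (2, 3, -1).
-12 - 3*cos(2) - 5*sin(6) + 3*cos(1)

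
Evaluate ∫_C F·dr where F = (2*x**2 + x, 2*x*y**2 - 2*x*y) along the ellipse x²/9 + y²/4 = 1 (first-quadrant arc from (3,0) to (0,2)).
-61/2 + 3*pi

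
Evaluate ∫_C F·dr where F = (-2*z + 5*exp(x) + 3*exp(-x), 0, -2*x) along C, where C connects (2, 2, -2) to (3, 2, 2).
-5*exp(2) - 20 - 3*exp(-3) + 3*exp(-2) + 5*exp(3)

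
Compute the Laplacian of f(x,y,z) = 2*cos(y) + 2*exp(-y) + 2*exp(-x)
-2*cos(y) + 2*exp(-y) + 2*exp(-x)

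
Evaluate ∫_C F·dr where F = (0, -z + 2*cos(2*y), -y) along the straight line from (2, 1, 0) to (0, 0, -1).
-sin(2)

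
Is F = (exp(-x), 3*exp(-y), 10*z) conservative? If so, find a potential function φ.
Yes, F is conservative. φ = 5*z**2 - 3*exp(-y) - exp(-x)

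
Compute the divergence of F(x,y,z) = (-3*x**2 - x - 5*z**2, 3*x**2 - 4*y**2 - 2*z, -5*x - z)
-6*x - 8*y - 2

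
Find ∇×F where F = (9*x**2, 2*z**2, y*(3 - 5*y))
(-10*y - 4*z + 3, 0, 0)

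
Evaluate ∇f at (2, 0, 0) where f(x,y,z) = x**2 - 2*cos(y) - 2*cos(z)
(4, 0, 0)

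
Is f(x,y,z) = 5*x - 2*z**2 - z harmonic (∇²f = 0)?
No, ∇²f = -4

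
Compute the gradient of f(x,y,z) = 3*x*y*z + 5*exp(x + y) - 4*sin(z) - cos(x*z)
(3*y*z + z*sin(x*z) + 5*exp(x + y), 3*x*z + 5*exp(x + y), 3*x*y + x*sin(x*z) - 4*cos(z))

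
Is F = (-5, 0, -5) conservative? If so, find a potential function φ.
Yes, F is conservative. φ = -5*x - 5*z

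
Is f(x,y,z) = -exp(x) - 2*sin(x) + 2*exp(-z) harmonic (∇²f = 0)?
No, ∇²f = -exp(x) + 2*sin(x) + 2*exp(-z)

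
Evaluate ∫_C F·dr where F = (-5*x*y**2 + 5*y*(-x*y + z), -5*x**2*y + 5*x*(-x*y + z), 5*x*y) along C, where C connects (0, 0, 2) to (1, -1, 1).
-10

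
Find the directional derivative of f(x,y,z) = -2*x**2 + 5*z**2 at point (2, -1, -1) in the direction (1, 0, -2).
12*sqrt(5)/5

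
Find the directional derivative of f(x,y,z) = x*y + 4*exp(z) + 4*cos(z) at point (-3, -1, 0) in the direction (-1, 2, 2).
1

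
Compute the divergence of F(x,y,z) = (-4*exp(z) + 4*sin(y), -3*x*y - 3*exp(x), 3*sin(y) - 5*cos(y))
-3*x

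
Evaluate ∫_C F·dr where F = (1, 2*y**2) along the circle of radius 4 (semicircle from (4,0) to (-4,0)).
-8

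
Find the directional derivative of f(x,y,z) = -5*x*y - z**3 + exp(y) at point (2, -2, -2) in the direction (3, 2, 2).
2*sqrt(17)*(1 - 7*exp(2))*exp(-2)/17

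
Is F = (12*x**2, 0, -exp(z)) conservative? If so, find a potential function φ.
Yes, F is conservative. φ = 4*x**3 - exp(z)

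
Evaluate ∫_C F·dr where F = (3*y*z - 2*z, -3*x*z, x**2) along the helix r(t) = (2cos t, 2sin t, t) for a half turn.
6*pi*(1 - pi)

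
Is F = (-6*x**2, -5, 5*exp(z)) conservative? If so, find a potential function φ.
Yes, F is conservative. φ = -2*x**3 - 5*y + 5*exp(z)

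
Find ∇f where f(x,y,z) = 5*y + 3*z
(0, 5, 3)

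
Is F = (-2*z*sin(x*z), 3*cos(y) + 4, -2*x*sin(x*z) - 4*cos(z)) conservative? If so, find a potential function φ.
Yes, F is conservative. φ = 4*y + 3*sin(y) - 4*sin(z) + 2*cos(x*z)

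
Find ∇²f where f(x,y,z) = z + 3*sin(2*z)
-12*sin(2*z)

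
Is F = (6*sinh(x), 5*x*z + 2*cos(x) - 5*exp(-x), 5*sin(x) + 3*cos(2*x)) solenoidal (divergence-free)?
No, ∇·F = 6*cosh(x)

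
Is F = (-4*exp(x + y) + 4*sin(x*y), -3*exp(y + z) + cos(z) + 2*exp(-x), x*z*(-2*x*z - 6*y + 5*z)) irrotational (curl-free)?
No, ∇×F = (-6*x*z + 3*exp(y + z) + sin(z), z*(4*x*z + 6*y - 5*z), 2*(2*(-x*cos(x*y) + exp(x + y))*exp(x) - 1)*exp(-x))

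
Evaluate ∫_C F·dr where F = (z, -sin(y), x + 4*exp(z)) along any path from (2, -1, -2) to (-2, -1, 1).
-4*exp(-2) + 2 + 4*E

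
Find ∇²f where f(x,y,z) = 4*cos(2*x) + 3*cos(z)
-16*cos(2*x) - 3*cos(z)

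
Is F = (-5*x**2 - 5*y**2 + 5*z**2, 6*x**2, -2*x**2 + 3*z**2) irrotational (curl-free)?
No, ∇×F = (0, 4*x + 10*z, 12*x + 10*y)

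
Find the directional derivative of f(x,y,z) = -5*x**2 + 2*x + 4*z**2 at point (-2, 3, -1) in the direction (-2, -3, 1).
-26*sqrt(14)/7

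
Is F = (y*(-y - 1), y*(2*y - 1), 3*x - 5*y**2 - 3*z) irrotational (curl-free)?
No, ∇×F = (-10*y, -3, 2*y + 1)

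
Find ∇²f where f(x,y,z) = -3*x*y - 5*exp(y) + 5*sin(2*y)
-5*exp(y) - 20*sin(2*y)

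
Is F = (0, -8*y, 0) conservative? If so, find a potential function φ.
Yes, F is conservative. φ = -4*y**2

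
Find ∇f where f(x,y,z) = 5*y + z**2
(0, 5, 2*z)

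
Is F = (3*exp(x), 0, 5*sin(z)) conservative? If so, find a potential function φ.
Yes, F is conservative. φ = 3*exp(x) - 5*cos(z)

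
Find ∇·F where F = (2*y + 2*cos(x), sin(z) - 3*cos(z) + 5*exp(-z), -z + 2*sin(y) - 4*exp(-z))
-2*sin(x) - 1 + 4*exp(-z)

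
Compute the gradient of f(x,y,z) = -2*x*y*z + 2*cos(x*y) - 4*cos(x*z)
(-2*y*z - 2*y*sin(x*y) + 4*z*sin(x*z), -2*x*(z + sin(x*y)), 2*x*(-y + 2*sin(x*z)))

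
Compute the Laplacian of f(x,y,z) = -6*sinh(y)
-6*sinh(y)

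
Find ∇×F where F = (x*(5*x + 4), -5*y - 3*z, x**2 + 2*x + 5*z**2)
(3, -2*x - 2, 0)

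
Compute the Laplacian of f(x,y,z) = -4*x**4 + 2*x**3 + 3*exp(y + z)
-12*x*(4*x - 1) + 6*exp(y + z)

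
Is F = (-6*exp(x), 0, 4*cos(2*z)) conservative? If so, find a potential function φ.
Yes, F is conservative. φ = -6*exp(x) + 2*sin(2*z)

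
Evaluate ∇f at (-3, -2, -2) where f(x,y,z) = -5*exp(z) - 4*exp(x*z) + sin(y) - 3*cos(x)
(-3*sin(3) + 8*exp(6), cos(2), (-5 + 12*exp(8))*exp(-2))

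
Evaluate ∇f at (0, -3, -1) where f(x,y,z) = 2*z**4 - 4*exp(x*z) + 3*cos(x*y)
(4, 0, -8)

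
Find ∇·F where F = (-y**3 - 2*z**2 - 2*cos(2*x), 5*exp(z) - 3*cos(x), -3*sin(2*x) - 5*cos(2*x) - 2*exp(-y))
4*sin(2*x)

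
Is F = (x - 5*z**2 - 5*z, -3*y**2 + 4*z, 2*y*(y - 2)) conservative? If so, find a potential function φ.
No, ∇×F = (4*y - 8, -10*z - 5, 0) ≠ 0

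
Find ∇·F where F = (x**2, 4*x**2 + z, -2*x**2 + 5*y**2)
2*x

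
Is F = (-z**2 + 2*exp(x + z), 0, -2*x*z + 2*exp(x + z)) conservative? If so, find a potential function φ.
Yes, F is conservative. φ = -x*z**2 + 2*exp(x + z)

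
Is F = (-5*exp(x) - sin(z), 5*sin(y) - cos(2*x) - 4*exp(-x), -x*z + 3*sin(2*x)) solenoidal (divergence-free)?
No, ∇·F = -x - 5*exp(x) + 5*cos(y)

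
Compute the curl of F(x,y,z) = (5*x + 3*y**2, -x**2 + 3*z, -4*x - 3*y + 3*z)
(-6, 4, -2*x - 6*y)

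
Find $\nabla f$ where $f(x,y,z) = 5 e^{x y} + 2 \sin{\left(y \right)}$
(5*y*exp(x*y), 5*x*exp(x*y) + 2*cos(y), 0)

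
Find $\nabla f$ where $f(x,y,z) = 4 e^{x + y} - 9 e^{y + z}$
(4*exp(x + y), 4*exp(x + y) - 9*exp(y + z), -9*exp(y + z))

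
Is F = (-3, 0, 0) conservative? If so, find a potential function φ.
Yes, F is conservative. φ = -3*x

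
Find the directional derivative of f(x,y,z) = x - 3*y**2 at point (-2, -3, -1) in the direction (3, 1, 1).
21*sqrt(11)/11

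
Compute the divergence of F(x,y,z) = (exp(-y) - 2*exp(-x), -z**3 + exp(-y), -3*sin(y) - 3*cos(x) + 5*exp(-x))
-exp(-y) + 2*exp(-x)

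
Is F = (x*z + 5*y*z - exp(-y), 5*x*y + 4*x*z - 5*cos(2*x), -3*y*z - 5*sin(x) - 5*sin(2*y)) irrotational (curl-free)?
No, ∇×F = (-4*x - 3*z - 10*cos(2*y), x + 5*y + 5*cos(x), 5*y - z + 10*sin(2*x) - exp(-y))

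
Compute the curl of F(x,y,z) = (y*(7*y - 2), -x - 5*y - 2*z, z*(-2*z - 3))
(2, 0, 1 - 14*y)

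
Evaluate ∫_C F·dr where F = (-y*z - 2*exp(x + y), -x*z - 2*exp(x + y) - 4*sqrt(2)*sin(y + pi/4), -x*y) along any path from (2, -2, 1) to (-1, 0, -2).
-4*sqrt(2)*sin(pi/4 + 2) - 2*exp(-1) + 2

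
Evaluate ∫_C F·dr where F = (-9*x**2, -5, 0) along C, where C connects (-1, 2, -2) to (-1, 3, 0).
-5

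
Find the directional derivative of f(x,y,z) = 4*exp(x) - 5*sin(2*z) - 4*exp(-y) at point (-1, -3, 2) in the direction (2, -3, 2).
4*sqrt(17)*(-3*exp(4) + 2 - 5*E*cos(4))*exp(-1)/17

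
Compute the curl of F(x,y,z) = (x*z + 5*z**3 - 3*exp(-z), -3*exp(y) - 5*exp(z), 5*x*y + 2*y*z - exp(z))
(5*x + 2*z + 5*exp(z), x - 5*y + 15*z**2 + 3*exp(-z), 0)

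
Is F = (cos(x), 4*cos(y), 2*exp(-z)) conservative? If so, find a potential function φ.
Yes, F is conservative. φ = sin(x) + 4*sin(y) - 2*exp(-z)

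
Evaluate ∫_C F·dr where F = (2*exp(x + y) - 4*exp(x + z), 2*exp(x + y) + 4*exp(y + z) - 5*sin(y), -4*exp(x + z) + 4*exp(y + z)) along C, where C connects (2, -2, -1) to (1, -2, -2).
-2 - 2*exp(-1) - 4*exp(-3) + 4*exp(-4) + 4*E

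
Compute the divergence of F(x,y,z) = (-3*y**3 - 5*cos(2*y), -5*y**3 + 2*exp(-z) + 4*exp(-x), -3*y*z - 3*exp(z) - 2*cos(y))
-15*y**2 - 3*y - 3*exp(z)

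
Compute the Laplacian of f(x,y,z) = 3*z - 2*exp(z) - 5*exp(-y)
-2*exp(z) - 5*exp(-y)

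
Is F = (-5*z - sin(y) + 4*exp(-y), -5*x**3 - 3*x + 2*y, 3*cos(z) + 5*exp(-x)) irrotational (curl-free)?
No, ∇×F = (0, -5 + 5*exp(-x), -15*x**2 + cos(y) - 3 + 4*exp(-y))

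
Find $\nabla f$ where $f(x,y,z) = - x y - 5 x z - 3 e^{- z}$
(-y - 5*z, -x, -5*x + 3*exp(-z))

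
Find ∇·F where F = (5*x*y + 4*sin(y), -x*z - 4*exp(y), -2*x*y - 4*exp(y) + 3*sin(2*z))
5*y - 4*exp(y) + 6*cos(2*z)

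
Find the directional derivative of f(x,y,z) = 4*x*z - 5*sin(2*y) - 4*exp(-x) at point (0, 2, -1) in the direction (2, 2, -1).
-20*cos(4)/3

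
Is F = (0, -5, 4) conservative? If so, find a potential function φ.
Yes, F is conservative. φ = -5*y + 4*z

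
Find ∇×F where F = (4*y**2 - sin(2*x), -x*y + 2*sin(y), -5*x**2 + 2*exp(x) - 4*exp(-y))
(4*exp(-y), 10*x - 2*exp(x), -9*y)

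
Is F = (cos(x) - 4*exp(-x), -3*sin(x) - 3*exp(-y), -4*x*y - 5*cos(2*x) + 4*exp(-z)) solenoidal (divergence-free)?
No, ∇·F = -sin(x) - 4*exp(-z) + 3*exp(-y) + 4*exp(-x)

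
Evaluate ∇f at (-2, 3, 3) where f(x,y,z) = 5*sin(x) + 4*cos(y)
(5*cos(2), -4*sin(3), 0)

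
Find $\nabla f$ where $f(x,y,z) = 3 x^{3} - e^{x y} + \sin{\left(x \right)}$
(9*x**2 - y*exp(x*y) + cos(x), -x*exp(x*y), 0)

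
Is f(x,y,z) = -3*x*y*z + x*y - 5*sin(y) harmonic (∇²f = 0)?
No, ∇²f = 5*sin(y)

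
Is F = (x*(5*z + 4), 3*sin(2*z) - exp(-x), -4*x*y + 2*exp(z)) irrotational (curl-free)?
No, ∇×F = (-4*x - 6*cos(2*z), 5*x + 4*y, exp(-x))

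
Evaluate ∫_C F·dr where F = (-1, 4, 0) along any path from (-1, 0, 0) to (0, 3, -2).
11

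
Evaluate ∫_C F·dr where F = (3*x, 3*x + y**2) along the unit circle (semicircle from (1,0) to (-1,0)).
3*pi/2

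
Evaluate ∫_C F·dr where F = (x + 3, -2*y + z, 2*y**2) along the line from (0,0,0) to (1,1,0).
5/2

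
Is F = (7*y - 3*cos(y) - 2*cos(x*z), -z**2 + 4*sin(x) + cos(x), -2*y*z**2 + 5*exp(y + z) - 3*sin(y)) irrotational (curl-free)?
No, ∇×F = (-2*z**2 + 2*z + 5*exp(y + z) - 3*cos(y), 2*x*sin(x*z), -sin(x) - 3*sin(y) + 4*cos(x) - 7)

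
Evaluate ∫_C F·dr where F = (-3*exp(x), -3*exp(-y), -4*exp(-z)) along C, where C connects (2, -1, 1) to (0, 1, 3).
(-exp(2) + 4 + 3*(-E - 1 + exp(2))*exp(3))*exp(-3)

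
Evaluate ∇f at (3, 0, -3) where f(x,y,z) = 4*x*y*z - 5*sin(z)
(0, -36, -5*cos(3))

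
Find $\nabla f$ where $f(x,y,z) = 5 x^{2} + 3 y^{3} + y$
(10*x, 9*y**2 + 1, 0)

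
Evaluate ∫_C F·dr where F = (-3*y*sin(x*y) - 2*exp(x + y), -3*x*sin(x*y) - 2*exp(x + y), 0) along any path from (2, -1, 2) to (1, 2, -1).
2*E*(1 - exp(2))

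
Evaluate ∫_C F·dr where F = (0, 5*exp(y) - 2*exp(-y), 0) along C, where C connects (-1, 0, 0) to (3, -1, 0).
-7 + 5*exp(-1) + 2*E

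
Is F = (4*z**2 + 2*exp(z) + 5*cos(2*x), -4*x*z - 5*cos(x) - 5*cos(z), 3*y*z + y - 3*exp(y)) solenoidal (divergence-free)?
No, ∇·F = 3*y - 10*sin(2*x)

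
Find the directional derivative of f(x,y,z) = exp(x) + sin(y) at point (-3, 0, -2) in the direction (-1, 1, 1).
-sqrt(3)*(1 - exp(3))*exp(-3)/3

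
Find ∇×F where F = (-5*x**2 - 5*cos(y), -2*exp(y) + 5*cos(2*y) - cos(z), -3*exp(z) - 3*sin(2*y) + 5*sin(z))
(-sin(z) - 6*cos(2*y), 0, -5*sin(y))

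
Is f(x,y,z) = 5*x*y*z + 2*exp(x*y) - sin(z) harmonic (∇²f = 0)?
No, ∇²f = 2*x**2*exp(x*y) + 2*y**2*exp(x*y) + sin(z)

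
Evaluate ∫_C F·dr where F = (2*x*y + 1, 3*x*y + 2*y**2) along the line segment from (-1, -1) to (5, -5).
-230/3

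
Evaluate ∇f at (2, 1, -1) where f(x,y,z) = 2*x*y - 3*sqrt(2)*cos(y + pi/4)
(2, 4 + 3*sqrt(2)*sin(pi/4 + 1), 0)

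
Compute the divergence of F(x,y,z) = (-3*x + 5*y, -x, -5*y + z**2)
2*z - 3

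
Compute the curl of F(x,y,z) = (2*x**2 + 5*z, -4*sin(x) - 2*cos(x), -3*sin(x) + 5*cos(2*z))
(0, 3*cos(x) + 5, 2*sin(x) - 4*cos(x))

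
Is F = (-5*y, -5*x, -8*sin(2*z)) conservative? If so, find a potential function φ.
Yes, F is conservative. φ = -5*x*y + 4*cos(2*z)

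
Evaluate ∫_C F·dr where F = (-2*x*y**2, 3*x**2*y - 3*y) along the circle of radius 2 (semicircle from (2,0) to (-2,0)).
0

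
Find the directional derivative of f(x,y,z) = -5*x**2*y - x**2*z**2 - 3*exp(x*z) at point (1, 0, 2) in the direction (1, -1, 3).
-15*sqrt(11)*(1 + exp(2))/11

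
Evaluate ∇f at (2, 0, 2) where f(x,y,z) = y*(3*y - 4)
(0, -4, 0)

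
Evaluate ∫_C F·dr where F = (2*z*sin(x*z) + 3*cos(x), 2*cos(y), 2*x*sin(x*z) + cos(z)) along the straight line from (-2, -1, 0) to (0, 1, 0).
3*sin(2) + 4*sin(1)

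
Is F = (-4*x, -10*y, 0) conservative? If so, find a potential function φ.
Yes, F is conservative. φ = -2*x**2 - 5*y**2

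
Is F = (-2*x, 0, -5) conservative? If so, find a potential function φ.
Yes, F is conservative. φ = -x**2 - 5*z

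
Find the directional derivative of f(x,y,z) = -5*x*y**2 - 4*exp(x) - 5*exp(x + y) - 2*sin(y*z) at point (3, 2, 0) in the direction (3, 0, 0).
-5*exp(5) - 4*exp(3) - 20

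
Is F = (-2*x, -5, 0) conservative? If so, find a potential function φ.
Yes, F is conservative. φ = -x**2 - 5*y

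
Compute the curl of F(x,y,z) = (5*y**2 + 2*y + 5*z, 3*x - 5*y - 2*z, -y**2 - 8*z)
(2 - 2*y, 5, 1 - 10*y)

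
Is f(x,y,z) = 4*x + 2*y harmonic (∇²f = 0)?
Yes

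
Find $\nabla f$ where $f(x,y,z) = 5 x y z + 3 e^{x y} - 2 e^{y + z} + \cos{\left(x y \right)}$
(y*(5*z + 3*exp(x*y) - sin(x*y)), 5*x*z + 3*x*exp(x*y) - x*sin(x*y) - 2*exp(y + z), 5*x*y - 2*exp(y + z))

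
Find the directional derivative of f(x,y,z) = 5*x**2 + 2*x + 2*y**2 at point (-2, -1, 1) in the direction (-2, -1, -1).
20*sqrt(6)/3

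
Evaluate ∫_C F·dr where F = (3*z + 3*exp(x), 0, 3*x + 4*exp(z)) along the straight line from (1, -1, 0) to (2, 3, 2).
-3*E + 8 + 7*exp(2)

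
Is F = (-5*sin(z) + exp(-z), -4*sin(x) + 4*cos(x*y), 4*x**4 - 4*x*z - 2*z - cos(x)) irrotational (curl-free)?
No, ∇×F = (0, -16*x**3 + 4*z - sin(x) - 5*cos(z) - exp(-z), -4*y*sin(x*y) - 4*cos(x))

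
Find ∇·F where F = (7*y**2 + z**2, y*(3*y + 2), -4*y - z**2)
6*y - 2*z + 2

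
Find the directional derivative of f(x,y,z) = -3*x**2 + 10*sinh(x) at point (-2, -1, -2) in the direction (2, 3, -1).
2*sqrt(14)*(6 + 5*cosh(2))/7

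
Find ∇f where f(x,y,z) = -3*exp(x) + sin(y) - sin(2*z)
(-3*exp(x), cos(y), -2*cos(2*z))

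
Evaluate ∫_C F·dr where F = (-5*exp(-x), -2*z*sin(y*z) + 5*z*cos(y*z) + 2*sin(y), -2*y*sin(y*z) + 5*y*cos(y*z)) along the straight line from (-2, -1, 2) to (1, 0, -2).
-5*exp(2) - 2*cos(2) + 2*cos(1) + 5*exp(-1) + 5*sin(2)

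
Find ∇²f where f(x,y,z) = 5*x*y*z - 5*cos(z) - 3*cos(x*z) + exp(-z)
3*x**2*cos(x*z) + 3*z**2*cos(x*z) + 5*cos(z) + exp(-z)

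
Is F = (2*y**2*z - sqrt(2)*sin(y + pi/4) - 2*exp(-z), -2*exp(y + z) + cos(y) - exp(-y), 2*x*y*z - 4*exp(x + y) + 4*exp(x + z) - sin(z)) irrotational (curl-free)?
No, ∇×F = (2*x*z - 4*exp(x + y) + 2*exp(y + z), 2*((y**2 - y*z + 2*exp(x + y) - 2*exp(x + z))*exp(z) + 1)*exp(-z), -4*y*z + sqrt(2)*cos(y + pi/4))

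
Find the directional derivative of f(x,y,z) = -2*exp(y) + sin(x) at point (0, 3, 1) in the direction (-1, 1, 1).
sqrt(3)*(-2*exp(3) - 1)/3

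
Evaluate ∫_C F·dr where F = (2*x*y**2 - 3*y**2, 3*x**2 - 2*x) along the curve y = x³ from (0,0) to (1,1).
17/140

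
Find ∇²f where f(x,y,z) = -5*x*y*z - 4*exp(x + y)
-8*exp(x + y)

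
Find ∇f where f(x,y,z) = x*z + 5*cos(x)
(z - 5*sin(x), 0, x)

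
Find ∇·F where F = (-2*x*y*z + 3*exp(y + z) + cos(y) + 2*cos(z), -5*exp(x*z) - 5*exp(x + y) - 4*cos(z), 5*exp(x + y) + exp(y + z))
-2*y*z - 5*exp(x + y) + exp(y + z)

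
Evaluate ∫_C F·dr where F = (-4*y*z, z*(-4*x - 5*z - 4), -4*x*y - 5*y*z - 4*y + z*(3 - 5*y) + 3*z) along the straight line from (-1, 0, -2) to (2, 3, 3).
-228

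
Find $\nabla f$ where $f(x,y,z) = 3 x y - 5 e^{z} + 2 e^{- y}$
(3*y, 3*x - 2*exp(-y), -5*exp(z))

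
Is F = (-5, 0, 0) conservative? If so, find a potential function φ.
Yes, F is conservative. φ = -5*x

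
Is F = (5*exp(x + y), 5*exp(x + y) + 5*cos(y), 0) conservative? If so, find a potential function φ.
Yes, F is conservative. φ = 5*exp(x + y) + 5*sin(y)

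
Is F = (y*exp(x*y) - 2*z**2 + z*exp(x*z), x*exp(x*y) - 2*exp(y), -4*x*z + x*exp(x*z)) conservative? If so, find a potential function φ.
Yes, F is conservative. φ = -2*x*z**2 - 2*exp(y) + exp(x*y) + exp(x*z)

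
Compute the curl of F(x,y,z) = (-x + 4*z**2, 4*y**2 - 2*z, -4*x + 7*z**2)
(2, 8*z + 4, 0)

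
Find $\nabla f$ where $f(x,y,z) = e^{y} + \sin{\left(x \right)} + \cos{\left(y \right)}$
(cos(x), exp(y) - sin(y), 0)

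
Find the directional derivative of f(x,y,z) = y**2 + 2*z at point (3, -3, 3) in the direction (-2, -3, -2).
14*sqrt(17)/17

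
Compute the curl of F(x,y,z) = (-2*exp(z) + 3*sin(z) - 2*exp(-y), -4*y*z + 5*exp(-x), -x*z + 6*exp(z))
(4*y, z - 2*exp(z) + 3*cos(z), -2*exp(-y) - 5*exp(-x))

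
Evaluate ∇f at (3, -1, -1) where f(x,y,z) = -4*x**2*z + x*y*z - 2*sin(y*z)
(25, -3 + 2*cos(1), -39 + 2*cos(1))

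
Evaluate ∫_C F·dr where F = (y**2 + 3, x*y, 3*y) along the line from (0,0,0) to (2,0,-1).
6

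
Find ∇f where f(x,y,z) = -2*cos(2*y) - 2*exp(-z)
(0, 4*sin(2*y), 2*exp(-z))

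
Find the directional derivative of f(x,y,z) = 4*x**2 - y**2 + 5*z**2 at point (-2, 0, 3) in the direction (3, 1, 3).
42*sqrt(19)/19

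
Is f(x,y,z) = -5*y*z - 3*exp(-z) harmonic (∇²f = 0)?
No, ∇²f = -3*exp(-z)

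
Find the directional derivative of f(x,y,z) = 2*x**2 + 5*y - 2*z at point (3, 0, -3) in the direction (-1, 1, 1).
-3*sqrt(3)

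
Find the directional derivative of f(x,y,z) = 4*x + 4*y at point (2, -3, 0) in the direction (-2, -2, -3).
-16*sqrt(17)/17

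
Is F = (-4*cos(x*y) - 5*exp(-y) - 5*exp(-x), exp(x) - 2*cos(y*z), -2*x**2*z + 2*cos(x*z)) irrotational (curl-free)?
No, ∇×F = (-2*y*sin(y*z), 2*z*(2*x + sin(x*z)), -4*x*sin(x*y) + exp(x) - 5*exp(-y))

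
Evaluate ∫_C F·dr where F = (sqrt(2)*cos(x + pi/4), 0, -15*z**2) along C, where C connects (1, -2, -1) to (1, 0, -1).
0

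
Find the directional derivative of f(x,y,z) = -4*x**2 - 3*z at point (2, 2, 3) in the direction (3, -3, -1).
-45*sqrt(19)/19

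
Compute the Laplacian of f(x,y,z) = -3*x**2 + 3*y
-6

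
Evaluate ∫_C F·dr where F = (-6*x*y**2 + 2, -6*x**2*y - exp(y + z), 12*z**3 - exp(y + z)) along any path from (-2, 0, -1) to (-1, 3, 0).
-28 - exp(3) + exp(-1)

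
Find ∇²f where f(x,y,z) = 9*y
0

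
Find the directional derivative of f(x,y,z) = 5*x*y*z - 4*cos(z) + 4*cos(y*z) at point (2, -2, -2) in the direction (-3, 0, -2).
4*sqrt(13)*(-5 + 2*sin(2) - 4*sin(4))/13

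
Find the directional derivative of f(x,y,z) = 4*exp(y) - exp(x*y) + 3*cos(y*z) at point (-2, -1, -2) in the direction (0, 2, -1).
sqrt(5)*(8 + 9*E*sin(2) + 4*exp(3))*exp(-1)/5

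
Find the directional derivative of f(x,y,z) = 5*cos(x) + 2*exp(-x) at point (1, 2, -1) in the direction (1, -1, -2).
-sqrt(6)*(2 + 5*E*sin(1))*exp(-1)/6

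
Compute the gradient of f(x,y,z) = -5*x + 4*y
(-5, 4, 0)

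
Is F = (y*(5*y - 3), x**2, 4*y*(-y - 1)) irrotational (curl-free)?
No, ∇×F = (-8*y - 4, 0, 2*x - 10*y + 3)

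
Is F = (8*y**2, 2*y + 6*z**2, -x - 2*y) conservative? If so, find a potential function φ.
No, ∇×F = (-12*z - 2, 1, -16*y) ≠ 0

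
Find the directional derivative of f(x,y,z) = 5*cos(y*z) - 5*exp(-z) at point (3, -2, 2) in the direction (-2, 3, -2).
10*sqrt(17)*(5*exp(2)*sin(4) - 1)*exp(-2)/17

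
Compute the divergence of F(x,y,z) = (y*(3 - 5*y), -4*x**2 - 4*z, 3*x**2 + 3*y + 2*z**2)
4*z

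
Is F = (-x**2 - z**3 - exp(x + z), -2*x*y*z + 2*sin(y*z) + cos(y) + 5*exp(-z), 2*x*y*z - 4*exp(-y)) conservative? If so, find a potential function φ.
No, ∇×F = (2*x*y + 2*x*z - 2*y*cos(y*z) + 5*exp(-z) + 4*exp(-y), -2*y*z - 3*z**2 - exp(x + z), -2*y*z) ≠ 0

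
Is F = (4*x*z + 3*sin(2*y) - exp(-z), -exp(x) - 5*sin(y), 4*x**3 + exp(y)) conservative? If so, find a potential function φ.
No, ∇×F = (exp(y), -12*x**2 + 4*x + exp(-z), -exp(x) - 6*cos(2*y)) ≠ 0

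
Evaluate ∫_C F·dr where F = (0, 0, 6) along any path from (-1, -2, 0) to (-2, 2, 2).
12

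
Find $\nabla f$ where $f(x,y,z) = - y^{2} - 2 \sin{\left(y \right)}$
(0, -2*y - 2*cos(y), 0)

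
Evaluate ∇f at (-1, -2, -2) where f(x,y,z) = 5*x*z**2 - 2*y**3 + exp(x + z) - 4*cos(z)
(exp(-3) + 20, -24, -4*sin(2) + exp(-3) + 20)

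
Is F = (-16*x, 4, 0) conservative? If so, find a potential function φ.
Yes, F is conservative. φ = -8*x**2 + 4*y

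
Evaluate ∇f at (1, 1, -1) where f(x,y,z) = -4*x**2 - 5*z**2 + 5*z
(-8, 0, 15)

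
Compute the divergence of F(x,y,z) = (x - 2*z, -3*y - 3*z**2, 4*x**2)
-2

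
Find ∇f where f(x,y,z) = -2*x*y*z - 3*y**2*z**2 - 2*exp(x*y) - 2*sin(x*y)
(-2*y*(z + exp(x*y) + cos(x*y)), -2*x*z - 2*x*exp(x*y) - 2*x*cos(x*y) - 6*y*z**2, 2*y*(-x - 3*y*z))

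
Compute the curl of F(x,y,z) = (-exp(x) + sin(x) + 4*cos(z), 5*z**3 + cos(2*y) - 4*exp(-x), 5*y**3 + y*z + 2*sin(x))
(15*y**2 - 15*z**2 + z, -4*sin(z) - 2*cos(x), 4*exp(-x))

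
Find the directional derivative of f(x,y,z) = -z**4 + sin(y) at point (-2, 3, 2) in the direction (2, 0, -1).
32*sqrt(5)/5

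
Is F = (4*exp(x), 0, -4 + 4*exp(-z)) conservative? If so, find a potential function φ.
Yes, F is conservative. φ = -4*z + 4*exp(x) - 4*exp(-z)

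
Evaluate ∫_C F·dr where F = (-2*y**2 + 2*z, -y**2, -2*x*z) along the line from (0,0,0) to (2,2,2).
-28/3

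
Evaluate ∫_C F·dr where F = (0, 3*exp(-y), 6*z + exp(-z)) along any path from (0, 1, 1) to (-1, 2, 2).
-4*exp(-2) + 4*exp(-1) + 9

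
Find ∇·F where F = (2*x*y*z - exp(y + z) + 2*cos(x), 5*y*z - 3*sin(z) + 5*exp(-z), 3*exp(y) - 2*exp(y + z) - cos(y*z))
2*y*z + y*sin(y*z) + 5*z - 2*exp(y + z) - 2*sin(x)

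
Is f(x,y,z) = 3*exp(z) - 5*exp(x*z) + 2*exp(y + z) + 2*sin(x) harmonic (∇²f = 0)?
No, ∇²f = -5*x**2*exp(x*z) - 5*z**2*exp(x*z) + 3*exp(z) + 4*exp(y + z) - 2*sin(x)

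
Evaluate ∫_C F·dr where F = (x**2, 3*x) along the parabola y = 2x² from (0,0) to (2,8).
104/3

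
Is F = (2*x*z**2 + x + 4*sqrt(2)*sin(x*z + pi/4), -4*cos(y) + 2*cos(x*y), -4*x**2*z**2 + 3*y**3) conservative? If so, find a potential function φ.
No, ∇×F = (9*y**2, 4*x*(2*z**2 + z + sqrt(2)*cos(x*z + pi/4)), -2*y*sin(x*y)) ≠ 0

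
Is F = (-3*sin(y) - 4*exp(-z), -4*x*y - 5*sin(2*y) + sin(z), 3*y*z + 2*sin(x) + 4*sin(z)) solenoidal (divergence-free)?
No, ∇·F = -4*x + 3*y - 10*cos(2*y) + 4*cos(z)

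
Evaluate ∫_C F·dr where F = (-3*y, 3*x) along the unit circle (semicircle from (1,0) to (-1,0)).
3*pi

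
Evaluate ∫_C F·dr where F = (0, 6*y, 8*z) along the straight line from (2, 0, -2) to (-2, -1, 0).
-13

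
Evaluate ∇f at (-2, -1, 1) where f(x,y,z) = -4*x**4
(128, 0, 0)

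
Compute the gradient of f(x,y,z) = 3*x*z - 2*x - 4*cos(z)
(3*z - 2, 0, 3*x + 4*sin(z))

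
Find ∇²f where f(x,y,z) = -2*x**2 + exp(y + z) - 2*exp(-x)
2*exp(y + z) - 4 - 2*exp(-x)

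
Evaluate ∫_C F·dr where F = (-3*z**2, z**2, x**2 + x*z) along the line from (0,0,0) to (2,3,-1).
-5/3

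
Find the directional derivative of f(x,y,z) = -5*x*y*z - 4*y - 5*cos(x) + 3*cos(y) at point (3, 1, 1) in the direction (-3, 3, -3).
sqrt(3)*(-3*sin(1) - 5*sin(3) + 1)/3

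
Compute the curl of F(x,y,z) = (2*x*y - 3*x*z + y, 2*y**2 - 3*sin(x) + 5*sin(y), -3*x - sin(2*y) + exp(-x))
(-2*cos(2*y), -3*x + 3 + exp(-x), -2*x - 3*cos(x) - 1)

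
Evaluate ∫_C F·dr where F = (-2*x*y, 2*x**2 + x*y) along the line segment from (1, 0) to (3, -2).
-10/3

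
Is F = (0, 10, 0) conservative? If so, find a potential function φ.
Yes, F is conservative. φ = 10*y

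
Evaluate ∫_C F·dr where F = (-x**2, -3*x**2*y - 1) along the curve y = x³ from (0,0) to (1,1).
-59/24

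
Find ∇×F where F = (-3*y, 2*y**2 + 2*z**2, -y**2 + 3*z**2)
(-2*y - 4*z, 0, 3)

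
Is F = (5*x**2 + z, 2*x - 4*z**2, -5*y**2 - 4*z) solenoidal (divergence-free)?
No, ∇·F = 10*x - 4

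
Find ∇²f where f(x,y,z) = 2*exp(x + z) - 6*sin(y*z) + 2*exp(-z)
6*y**2*sin(y*z) + 6*z**2*sin(y*z) + 4*exp(x + z) + 2*exp(-z)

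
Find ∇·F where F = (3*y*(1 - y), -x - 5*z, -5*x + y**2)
0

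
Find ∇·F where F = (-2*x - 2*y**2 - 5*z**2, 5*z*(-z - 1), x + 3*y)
-2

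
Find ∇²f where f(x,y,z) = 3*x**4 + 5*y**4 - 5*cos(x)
36*x**2 + 60*y**2 + 5*cos(x)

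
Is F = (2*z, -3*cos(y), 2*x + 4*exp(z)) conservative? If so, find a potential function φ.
Yes, F is conservative. φ = 2*x*z + 4*exp(z) - 3*sin(y)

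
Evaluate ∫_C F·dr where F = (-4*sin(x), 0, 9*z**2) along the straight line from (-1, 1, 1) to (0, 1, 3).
82 - 4*cos(1)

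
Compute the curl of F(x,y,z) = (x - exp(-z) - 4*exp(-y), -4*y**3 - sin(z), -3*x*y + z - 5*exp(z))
(-3*x + cos(z), 3*y + exp(-z), -4*exp(-y))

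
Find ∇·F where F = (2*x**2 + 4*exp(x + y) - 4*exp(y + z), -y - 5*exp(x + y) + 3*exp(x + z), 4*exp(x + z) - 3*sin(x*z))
-3*x*cos(x*z) + 4*x - exp(x + y) + 4*exp(x + z) - 1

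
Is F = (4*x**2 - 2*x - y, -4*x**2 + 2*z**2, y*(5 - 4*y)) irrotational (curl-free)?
No, ∇×F = (-8*y - 4*z + 5, 0, 1 - 8*x)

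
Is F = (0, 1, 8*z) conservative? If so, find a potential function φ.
Yes, F is conservative. φ = y + 4*z**2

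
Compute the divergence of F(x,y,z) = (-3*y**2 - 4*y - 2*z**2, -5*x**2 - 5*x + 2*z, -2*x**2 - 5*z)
-5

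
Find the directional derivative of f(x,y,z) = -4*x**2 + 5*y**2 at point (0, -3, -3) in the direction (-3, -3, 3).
10*sqrt(3)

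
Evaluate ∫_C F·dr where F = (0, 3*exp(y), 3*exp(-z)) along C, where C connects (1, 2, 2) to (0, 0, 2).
3 - 3*exp(2)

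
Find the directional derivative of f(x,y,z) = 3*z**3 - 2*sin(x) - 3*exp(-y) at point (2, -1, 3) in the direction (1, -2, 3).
sqrt(14)*(-6*E - 2*cos(2) + 243)/14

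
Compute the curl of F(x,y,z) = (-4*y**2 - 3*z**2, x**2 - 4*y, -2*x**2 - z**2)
(0, 4*x - 6*z, 2*x + 8*y)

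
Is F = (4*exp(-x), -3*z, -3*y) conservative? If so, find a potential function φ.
Yes, F is conservative. φ = -3*y*z - 4*exp(-x)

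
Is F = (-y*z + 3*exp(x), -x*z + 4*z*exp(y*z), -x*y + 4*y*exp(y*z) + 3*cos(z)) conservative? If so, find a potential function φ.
Yes, F is conservative. φ = -x*y*z + 3*exp(x) + 4*exp(y*z) + 3*sin(z)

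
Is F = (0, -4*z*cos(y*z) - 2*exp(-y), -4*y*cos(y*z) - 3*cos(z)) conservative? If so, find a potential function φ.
Yes, F is conservative. φ = -3*sin(z) - 4*sin(y*z) + 2*exp(-y)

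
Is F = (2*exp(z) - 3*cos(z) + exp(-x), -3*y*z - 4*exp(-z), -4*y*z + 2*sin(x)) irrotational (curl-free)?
No, ∇×F = (3*y - 4*z - 4*exp(-z), 2*exp(z) + 3*sin(z) - 2*cos(x), 0)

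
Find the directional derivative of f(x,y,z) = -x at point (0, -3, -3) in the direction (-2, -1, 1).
sqrt(6)/3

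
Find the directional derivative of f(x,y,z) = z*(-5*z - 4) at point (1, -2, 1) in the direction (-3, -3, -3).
14*sqrt(3)/3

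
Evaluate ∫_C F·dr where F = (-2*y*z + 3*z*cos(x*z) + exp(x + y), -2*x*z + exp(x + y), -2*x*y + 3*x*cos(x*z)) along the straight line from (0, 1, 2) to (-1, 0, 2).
-3*sin(2) - E + exp(-1)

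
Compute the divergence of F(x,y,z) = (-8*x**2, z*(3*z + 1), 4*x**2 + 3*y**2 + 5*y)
-16*x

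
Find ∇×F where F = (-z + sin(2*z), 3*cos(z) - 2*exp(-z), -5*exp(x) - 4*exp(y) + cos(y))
(-4*exp(y) - sin(y) + 3*sin(z) - 2*exp(-z), 5*exp(x) + 2*cos(2*z) - 1, 0)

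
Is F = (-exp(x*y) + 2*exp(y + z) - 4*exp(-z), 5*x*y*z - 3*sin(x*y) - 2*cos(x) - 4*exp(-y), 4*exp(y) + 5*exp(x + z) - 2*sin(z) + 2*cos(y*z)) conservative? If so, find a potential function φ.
No, ∇×F = (-5*x*y - 2*z*sin(y*z) + 4*exp(y), ((-5*exp(x + z) + 2*exp(y + z))*exp(z) + 4)*exp(-z), x*exp(x*y) + 5*y*z - 3*y*cos(x*y) - 2*exp(y + z) + 2*sin(x)) ≠ 0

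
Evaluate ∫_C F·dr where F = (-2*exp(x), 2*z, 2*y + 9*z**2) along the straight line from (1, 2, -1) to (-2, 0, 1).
-2*exp(-2) + 2*E + 10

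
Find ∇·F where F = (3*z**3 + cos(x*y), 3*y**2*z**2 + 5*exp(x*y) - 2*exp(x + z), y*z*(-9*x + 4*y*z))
-9*x*y + 5*x*exp(x*y) + 8*y**2*z + 6*y*z**2 - y*sin(x*y)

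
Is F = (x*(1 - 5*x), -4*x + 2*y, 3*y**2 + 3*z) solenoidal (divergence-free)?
No, ∇·F = 6 - 10*x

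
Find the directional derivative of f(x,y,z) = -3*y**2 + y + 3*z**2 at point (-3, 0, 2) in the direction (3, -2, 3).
17*sqrt(22)/11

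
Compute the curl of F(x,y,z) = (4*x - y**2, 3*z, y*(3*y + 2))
(6*y - 1, 0, 2*y)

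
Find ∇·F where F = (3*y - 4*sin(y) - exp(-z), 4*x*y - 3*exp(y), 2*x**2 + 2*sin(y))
4*x - 3*exp(y)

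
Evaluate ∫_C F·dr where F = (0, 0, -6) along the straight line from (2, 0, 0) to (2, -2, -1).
6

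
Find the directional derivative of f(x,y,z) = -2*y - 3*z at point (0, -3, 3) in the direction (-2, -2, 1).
1/3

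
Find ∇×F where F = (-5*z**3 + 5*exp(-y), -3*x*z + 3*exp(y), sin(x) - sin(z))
(3*x, -15*z**2 - cos(x), -3*z + 5*exp(-y))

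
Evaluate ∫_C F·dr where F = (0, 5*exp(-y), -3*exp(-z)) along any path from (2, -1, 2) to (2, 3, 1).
(-3*E - 5 + 3*exp(2) + 5*exp(4))*exp(-3)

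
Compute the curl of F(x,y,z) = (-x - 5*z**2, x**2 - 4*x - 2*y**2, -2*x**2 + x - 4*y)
(-4, 4*x - 10*z - 1, 2*x - 4)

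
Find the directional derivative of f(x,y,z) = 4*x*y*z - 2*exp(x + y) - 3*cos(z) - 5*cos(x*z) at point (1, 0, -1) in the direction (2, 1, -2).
-2*E - 4/3 + 26*sin(1)/3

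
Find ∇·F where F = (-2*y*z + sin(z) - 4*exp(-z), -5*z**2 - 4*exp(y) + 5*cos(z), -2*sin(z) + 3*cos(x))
-4*exp(y) - 2*cos(z)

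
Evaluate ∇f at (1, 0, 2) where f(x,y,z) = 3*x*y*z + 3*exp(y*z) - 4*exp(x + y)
(-4*E, 12 - 4*E, 0)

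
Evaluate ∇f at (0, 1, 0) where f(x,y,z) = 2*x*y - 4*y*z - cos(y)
(2, sin(1), -4)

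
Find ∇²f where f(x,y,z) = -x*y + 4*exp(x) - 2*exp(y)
4*exp(x) - 2*exp(y)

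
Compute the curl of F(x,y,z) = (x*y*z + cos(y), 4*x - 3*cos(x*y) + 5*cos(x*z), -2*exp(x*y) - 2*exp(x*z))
(x*(-2*exp(x*y) + 5*sin(x*z)), x*y + 2*y*exp(x*y) + 2*z*exp(x*z), -x*z + 3*y*sin(x*y) - 5*z*sin(x*z) + sin(y) + 4)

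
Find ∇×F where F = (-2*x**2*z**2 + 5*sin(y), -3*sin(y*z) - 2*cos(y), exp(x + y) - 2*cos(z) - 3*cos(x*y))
(3*x*sin(x*y) + 3*y*cos(y*z) + exp(x + y), -4*x**2*z - 3*y*sin(x*y) - exp(x + y), -5*cos(y))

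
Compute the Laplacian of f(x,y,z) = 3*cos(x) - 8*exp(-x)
-3*cos(x) - 8*exp(-x)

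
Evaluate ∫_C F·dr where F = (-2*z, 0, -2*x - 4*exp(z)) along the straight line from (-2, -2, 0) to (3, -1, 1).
-4*E - 2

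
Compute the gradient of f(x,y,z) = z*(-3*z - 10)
(0, 0, -6*z - 10)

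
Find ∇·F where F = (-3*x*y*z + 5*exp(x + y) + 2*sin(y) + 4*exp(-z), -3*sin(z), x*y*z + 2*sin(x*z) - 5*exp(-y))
x*y + 2*x*cos(x*z) - 3*y*z + 5*exp(x + y)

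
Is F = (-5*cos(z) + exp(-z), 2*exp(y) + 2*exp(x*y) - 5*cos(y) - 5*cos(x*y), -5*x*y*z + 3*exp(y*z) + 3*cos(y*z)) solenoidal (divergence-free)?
No, ∇·F = -5*x*y + 2*x*exp(x*y) + 5*x*sin(x*y) + 3*y*exp(y*z) - 3*y*sin(y*z) + 2*exp(y) + 5*sin(y)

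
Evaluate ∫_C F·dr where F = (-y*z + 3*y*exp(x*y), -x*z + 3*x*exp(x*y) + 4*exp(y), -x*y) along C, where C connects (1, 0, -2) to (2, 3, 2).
-19 + 4*exp(3) + 3*exp(6)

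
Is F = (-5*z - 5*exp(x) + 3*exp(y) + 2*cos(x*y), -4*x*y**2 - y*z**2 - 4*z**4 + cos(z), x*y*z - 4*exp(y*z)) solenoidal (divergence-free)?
No, ∇·F = -7*x*y - 4*y*exp(y*z) - 2*y*sin(x*y) - z**2 - 5*exp(x)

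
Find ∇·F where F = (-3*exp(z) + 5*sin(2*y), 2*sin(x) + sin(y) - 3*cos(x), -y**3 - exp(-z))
cos(y) + exp(-z)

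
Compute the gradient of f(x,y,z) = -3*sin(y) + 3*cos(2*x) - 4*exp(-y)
(-6*sin(2*x), -3*cos(y) + 4*exp(-y), 0)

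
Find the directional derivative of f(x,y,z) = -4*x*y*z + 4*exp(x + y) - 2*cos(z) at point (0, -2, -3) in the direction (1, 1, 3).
2*sqrt(11)*(-12*exp(2) - 3*exp(2)*sin(3) + 4)*exp(-2)/11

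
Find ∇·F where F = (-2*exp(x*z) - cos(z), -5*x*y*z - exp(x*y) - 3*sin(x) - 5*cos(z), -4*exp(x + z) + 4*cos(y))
-5*x*z - x*exp(x*y) - 2*z*exp(x*z) - 4*exp(x + z)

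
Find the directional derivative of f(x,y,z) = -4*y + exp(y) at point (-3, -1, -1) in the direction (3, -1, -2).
sqrt(14)*(-1 + 4*E)*exp(-1)/14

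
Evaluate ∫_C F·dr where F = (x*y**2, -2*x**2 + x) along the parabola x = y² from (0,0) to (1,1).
4/15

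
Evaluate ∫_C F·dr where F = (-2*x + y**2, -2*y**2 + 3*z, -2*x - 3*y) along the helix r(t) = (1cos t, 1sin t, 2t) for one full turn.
0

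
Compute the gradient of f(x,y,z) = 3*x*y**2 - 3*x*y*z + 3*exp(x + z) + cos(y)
(3*y**2 - 3*y*z + 3*exp(x + z), 6*x*y - 3*x*z - sin(y), -3*x*y + 3*exp(x + z))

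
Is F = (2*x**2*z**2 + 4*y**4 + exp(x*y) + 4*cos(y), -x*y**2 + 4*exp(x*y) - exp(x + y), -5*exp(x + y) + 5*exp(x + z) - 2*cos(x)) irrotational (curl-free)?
No, ∇×F = (-5*exp(x + y), 4*x**2*z + 5*exp(x + y) - 5*exp(x + z) - 2*sin(x), -x*exp(x*y) - 16*y**3 - y**2 + 4*y*exp(x*y) - exp(x + y) + 4*sin(y))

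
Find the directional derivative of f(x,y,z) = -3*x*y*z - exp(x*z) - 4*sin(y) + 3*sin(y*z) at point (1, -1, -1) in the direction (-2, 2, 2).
sqrt(3)*(-10*E*cos(1) - 2 + 9*E)*exp(-1)/3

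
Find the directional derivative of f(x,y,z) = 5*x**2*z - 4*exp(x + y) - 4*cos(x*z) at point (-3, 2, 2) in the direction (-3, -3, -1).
3*sqrt(19)*(4*E*sin(6) + 8 + 45*E)*exp(-1)/19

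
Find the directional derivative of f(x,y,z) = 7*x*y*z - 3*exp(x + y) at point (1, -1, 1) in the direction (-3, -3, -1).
25*sqrt(19)/19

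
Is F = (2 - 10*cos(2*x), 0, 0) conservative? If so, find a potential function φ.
Yes, F is conservative. φ = 2*x - 5*sin(2*x)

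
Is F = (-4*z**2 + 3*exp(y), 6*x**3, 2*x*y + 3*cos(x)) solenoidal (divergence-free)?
Yes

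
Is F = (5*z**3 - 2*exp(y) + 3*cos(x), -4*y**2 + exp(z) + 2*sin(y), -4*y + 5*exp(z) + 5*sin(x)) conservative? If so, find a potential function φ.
No, ∇×F = (-exp(z) - 4, 15*z**2 - 5*cos(x), 2*exp(y)) ≠ 0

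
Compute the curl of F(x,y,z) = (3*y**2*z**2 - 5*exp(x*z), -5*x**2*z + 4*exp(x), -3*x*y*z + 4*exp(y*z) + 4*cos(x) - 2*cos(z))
(5*x**2 - 3*x*z + 4*z*exp(y*z), -5*x*exp(x*z) + 6*y**2*z + 3*y*z + 4*sin(x), -10*x*z - 6*y*z**2 + 4*exp(x))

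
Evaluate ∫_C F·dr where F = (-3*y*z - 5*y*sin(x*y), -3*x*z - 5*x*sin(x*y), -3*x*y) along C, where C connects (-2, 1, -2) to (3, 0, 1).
17 - 5*cos(2)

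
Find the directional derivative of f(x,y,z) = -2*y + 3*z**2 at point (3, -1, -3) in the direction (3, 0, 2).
-36*sqrt(13)/13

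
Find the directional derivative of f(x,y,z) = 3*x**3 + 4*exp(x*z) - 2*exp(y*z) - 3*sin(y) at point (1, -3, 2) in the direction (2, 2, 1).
-2*exp(-6)/3 - 2*cos(3) + 6 + 20*exp(2)/3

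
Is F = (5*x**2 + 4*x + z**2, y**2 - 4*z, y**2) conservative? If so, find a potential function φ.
No, ∇×F = (2*y + 4, 2*z, 0) ≠ 0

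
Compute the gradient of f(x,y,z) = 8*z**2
(0, 0, 16*z)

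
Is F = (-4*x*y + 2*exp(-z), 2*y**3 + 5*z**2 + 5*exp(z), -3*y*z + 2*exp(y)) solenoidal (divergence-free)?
No, ∇·F = y*(6*y - 7)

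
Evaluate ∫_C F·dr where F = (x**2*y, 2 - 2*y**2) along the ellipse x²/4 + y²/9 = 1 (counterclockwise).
-6*pi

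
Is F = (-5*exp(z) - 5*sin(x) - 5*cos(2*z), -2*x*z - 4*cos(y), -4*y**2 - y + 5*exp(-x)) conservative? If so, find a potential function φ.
No, ∇×F = (2*x - 8*y - 1, -5*exp(z) + 10*sin(2*z) + 5*exp(-x), -2*z) ≠ 0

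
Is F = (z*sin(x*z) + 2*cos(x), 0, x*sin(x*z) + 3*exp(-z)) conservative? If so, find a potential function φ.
Yes, F is conservative. φ = 2*sin(x) - cos(x*z) - 3*exp(-z)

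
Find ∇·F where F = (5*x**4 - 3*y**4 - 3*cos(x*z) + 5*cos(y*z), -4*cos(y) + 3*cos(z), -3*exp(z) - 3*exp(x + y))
20*x**3 + 3*z*sin(x*z) - 3*exp(z) + 4*sin(y)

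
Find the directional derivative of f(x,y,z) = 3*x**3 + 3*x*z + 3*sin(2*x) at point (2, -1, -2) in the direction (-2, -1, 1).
-sqrt(6)*(2*cos(4) + 9)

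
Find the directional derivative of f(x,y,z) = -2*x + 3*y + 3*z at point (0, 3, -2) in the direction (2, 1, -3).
-5*sqrt(14)/7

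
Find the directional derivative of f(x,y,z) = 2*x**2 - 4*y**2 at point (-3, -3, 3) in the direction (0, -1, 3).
-12*sqrt(10)/5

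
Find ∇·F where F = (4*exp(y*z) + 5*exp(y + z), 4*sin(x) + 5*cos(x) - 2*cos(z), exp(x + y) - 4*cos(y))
0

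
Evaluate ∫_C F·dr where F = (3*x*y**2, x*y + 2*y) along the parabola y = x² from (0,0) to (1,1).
19/10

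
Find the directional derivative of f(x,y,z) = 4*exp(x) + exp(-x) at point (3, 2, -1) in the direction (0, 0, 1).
0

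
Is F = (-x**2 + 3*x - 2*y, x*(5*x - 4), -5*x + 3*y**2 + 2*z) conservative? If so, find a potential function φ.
No, ∇×F = (6*y, 5, 10*x - 2) ≠ 0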